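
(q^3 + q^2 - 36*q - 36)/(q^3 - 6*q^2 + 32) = (q^3 + q^2 - 36*q - 36)/(q^3 - 6*q^2 + 32)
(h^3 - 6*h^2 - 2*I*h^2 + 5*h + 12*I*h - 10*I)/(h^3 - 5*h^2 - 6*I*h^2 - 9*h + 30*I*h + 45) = (h^2 - h*(1 + 2*I) + 2*I)/(h^2 - 6*I*h - 9)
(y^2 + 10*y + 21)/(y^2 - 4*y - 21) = (y + 7)/(y - 7)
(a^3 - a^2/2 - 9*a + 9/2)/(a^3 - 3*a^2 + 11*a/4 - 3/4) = 2*(a^2 - 9)/(2*a^2 - 5*a + 3)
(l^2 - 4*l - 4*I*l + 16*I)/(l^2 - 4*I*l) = (l - 4)/l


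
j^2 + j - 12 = (j - 3)*(j + 4)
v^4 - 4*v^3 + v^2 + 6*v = v*(v - 3)*(v - 2)*(v + 1)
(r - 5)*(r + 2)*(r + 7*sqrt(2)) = r^3 - 3*r^2 + 7*sqrt(2)*r^2 - 21*sqrt(2)*r - 10*r - 70*sqrt(2)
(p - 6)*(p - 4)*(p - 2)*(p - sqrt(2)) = p^4 - 12*p^3 - sqrt(2)*p^3 + 12*sqrt(2)*p^2 + 44*p^2 - 44*sqrt(2)*p - 48*p + 48*sqrt(2)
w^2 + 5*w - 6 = (w - 1)*(w + 6)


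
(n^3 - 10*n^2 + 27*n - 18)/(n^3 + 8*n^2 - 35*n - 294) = (n^2 - 4*n + 3)/(n^2 + 14*n + 49)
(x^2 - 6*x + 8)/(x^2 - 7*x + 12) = (x - 2)/(x - 3)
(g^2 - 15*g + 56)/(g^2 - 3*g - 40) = (g - 7)/(g + 5)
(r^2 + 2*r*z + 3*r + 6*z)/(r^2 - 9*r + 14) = (r^2 + 2*r*z + 3*r + 6*z)/(r^2 - 9*r + 14)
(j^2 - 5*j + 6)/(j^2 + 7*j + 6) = (j^2 - 5*j + 6)/(j^2 + 7*j + 6)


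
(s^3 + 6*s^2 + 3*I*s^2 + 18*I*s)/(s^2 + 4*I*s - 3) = s*(s + 6)/(s + I)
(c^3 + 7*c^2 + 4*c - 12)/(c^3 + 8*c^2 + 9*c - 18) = (c + 2)/(c + 3)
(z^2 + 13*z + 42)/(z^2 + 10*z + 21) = (z + 6)/(z + 3)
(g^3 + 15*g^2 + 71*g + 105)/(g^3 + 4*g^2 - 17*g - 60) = (g + 7)/(g - 4)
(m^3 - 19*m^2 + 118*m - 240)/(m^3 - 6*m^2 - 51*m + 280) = (m - 6)/(m + 7)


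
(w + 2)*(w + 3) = w^2 + 5*w + 6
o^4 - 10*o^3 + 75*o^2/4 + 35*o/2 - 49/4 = (o - 7)*(o - 7/2)*(o - 1/2)*(o + 1)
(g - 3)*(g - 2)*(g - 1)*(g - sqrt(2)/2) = g^4 - 6*g^3 - sqrt(2)*g^3/2 + 3*sqrt(2)*g^2 + 11*g^2 - 11*sqrt(2)*g/2 - 6*g + 3*sqrt(2)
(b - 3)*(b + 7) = b^2 + 4*b - 21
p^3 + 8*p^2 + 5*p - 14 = (p - 1)*(p + 2)*(p + 7)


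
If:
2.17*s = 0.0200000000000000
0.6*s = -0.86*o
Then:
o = -0.01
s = 0.01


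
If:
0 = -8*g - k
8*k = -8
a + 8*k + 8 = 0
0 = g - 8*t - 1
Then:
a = 0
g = 1/8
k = -1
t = -7/64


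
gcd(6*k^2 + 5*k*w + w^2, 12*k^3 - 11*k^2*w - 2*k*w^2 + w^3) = 3*k + w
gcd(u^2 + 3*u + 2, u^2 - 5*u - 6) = u + 1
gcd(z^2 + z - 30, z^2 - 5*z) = z - 5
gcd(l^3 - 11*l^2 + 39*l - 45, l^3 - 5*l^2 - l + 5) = l - 5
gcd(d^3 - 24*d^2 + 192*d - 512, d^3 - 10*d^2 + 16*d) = d - 8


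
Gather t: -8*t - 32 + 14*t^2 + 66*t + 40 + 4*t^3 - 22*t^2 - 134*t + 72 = 4*t^3 - 8*t^2 - 76*t + 80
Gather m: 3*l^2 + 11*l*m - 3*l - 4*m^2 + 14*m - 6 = 3*l^2 - 3*l - 4*m^2 + m*(11*l + 14) - 6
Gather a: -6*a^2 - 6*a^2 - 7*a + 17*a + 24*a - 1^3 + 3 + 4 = -12*a^2 + 34*a + 6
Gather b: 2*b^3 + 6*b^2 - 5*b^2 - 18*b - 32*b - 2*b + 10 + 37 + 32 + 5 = 2*b^3 + b^2 - 52*b + 84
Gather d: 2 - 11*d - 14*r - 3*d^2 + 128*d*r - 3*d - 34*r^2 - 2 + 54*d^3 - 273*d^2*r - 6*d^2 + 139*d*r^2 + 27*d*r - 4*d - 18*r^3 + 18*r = 54*d^3 + d^2*(-273*r - 9) + d*(139*r^2 + 155*r - 18) - 18*r^3 - 34*r^2 + 4*r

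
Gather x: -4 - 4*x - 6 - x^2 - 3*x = -x^2 - 7*x - 10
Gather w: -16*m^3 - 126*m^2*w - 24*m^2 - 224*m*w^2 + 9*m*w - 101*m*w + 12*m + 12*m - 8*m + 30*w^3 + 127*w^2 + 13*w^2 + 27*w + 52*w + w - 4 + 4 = -16*m^3 - 24*m^2 + 16*m + 30*w^3 + w^2*(140 - 224*m) + w*(-126*m^2 - 92*m + 80)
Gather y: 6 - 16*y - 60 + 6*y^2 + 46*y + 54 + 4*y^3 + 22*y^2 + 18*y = 4*y^3 + 28*y^2 + 48*y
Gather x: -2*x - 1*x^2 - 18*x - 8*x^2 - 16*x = -9*x^2 - 36*x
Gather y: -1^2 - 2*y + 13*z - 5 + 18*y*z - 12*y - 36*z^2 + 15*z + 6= y*(18*z - 14) - 36*z^2 + 28*z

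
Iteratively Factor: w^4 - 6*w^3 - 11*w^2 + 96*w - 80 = (w + 4)*(w^3 - 10*w^2 + 29*w - 20) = (w - 5)*(w + 4)*(w^2 - 5*w + 4) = (w - 5)*(w - 4)*(w + 4)*(w - 1)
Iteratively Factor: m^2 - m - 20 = (m - 5)*(m + 4)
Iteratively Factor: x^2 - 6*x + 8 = (x - 2)*(x - 4)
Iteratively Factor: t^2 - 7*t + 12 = (t - 3)*(t - 4)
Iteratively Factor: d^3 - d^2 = (d)*(d^2 - d) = d*(d - 1)*(d)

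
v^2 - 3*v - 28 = (v - 7)*(v + 4)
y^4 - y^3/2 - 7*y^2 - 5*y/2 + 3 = (y - 3)*(y - 1/2)*(y + 1)*(y + 2)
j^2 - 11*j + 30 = (j - 6)*(j - 5)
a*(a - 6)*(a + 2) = a^3 - 4*a^2 - 12*a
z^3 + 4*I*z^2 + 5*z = z*(z - I)*(z + 5*I)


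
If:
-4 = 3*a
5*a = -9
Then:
No Solution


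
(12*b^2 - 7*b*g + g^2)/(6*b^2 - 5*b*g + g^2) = (4*b - g)/(2*b - g)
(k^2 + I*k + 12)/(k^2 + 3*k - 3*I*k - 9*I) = (k + 4*I)/(k + 3)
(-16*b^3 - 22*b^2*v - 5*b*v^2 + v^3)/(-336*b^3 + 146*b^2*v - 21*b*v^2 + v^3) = (2*b^2 + 3*b*v + v^2)/(42*b^2 - 13*b*v + v^2)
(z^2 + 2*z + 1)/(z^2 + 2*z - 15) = (z^2 + 2*z + 1)/(z^2 + 2*z - 15)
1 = 1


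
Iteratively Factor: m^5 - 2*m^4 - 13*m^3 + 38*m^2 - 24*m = (m - 2)*(m^4 - 13*m^2 + 12*m) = m*(m - 2)*(m^3 - 13*m + 12) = m*(m - 2)*(m - 1)*(m^2 + m - 12) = m*(m - 2)*(m - 1)*(m + 4)*(m - 3)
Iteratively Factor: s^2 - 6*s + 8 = (s - 4)*(s - 2)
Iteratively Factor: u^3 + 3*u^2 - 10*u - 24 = (u + 4)*(u^2 - u - 6) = (u - 3)*(u + 4)*(u + 2)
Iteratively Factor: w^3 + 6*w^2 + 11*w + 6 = (w + 3)*(w^2 + 3*w + 2) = (w + 2)*(w + 3)*(w + 1)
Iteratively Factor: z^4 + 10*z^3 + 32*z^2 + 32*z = (z + 4)*(z^3 + 6*z^2 + 8*z) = z*(z + 4)*(z^2 + 6*z + 8) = z*(z + 4)^2*(z + 2)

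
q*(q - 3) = q^2 - 3*q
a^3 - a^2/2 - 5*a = a*(a - 5/2)*(a + 2)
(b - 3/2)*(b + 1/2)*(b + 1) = b^3 - 7*b/4 - 3/4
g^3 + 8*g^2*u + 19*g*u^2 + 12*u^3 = (g + u)*(g + 3*u)*(g + 4*u)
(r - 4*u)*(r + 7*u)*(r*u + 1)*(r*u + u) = r^4*u^2 + 3*r^3*u^3 + r^3*u^2 + r^3*u - 28*r^2*u^4 + 3*r^2*u^3 + 3*r^2*u^2 + r^2*u - 28*r*u^4 - 28*r*u^3 + 3*r*u^2 - 28*u^3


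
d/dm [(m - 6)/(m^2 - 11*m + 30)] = -1/(m^2 - 10*m + 25)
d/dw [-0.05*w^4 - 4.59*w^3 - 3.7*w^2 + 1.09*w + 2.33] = -0.2*w^3 - 13.77*w^2 - 7.4*w + 1.09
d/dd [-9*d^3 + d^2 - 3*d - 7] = -27*d^2 + 2*d - 3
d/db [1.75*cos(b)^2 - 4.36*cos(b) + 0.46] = (4.36 - 3.5*cos(b))*sin(b)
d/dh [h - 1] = 1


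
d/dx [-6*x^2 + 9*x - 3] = 9 - 12*x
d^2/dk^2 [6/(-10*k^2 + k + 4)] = 12*(-100*k^2 + 10*k + (20*k - 1)^2 + 40)/(-10*k^2 + k + 4)^3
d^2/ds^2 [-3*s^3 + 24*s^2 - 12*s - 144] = 48 - 18*s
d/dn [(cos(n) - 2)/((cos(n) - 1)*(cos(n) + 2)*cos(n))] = (-5*cos(n) - 5*cos(2*n) + cos(3*n) + 3)*sin(n)/(2*(cos(n) - 1)^2*(cos(n) + 2)^2*cos(n)^2)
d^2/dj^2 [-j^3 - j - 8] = -6*j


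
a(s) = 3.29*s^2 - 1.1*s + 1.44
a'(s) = 6.58*s - 1.1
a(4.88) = 74.42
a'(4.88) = 31.01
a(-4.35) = 68.48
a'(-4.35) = -29.72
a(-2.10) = 18.26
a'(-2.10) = -14.92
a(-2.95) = 33.32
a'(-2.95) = -20.51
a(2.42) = 18.05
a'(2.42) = 14.82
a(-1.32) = 8.62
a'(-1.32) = -9.79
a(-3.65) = 49.29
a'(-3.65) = -25.12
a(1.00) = 3.63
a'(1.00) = 5.48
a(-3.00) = 34.35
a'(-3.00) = -20.84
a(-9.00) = 277.83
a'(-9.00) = -60.32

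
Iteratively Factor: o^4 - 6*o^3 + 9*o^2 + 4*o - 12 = (o - 3)*(o^3 - 3*o^2 + 4) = (o - 3)*(o + 1)*(o^2 - 4*o + 4) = (o - 3)*(o - 2)*(o + 1)*(o - 2)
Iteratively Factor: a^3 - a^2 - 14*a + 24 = (a - 2)*(a^2 + a - 12) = (a - 2)*(a + 4)*(a - 3)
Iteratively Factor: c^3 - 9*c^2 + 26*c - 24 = (c - 2)*(c^2 - 7*c + 12) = (c - 4)*(c - 2)*(c - 3)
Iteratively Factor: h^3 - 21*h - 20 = (h - 5)*(h^2 + 5*h + 4) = (h - 5)*(h + 1)*(h + 4)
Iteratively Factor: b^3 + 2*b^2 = (b + 2)*(b^2) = b*(b + 2)*(b)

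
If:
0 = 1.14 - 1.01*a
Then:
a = 1.13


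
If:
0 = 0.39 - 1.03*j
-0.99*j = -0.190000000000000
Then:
No Solution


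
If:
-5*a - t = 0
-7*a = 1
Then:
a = -1/7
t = 5/7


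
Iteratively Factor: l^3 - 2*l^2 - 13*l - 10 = (l - 5)*(l^2 + 3*l + 2) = (l - 5)*(l + 1)*(l + 2)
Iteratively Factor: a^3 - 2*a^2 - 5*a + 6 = (a - 1)*(a^2 - a - 6) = (a - 3)*(a - 1)*(a + 2)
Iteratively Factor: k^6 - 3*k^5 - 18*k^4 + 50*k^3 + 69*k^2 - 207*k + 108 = (k - 1)*(k^5 - 2*k^4 - 20*k^3 + 30*k^2 + 99*k - 108) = (k - 1)^2*(k^4 - k^3 - 21*k^2 + 9*k + 108) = (k - 1)^2*(k + 3)*(k^3 - 4*k^2 - 9*k + 36) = (k - 1)^2*(k + 3)^2*(k^2 - 7*k + 12) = (k - 4)*(k - 1)^2*(k + 3)^2*(k - 3)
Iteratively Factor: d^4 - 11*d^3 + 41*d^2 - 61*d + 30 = (d - 2)*(d^3 - 9*d^2 + 23*d - 15) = (d - 2)*(d - 1)*(d^2 - 8*d + 15) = (d - 3)*(d - 2)*(d - 1)*(d - 5)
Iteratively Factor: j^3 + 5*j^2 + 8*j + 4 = (j + 2)*(j^2 + 3*j + 2) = (j + 2)^2*(j + 1)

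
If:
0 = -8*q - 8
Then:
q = -1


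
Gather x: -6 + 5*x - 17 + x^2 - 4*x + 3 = x^2 + x - 20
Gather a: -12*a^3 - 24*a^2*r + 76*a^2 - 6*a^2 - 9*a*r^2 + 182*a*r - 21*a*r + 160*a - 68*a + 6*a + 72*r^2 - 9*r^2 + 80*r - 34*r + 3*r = -12*a^3 + a^2*(70 - 24*r) + a*(-9*r^2 + 161*r + 98) + 63*r^2 + 49*r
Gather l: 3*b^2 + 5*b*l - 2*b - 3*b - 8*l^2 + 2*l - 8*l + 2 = 3*b^2 - 5*b - 8*l^2 + l*(5*b - 6) + 2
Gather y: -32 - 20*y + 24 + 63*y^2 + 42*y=63*y^2 + 22*y - 8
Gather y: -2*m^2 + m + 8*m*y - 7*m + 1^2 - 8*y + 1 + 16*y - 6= -2*m^2 - 6*m + y*(8*m + 8) - 4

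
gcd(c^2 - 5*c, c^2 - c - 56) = 1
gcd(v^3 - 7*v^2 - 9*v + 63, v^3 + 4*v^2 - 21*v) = v - 3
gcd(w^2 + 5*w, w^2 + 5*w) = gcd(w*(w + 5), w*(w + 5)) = w^2 + 5*w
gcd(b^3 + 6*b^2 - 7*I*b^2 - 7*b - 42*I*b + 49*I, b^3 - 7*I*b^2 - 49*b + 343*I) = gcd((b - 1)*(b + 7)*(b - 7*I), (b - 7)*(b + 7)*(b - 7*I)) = b^2 + b*(7 - 7*I) - 49*I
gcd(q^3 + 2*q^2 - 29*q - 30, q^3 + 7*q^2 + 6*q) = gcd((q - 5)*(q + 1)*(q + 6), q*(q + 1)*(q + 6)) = q^2 + 7*q + 6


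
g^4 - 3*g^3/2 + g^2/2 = g^2*(g - 1)*(g - 1/2)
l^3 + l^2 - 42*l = l*(l - 6)*(l + 7)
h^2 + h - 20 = (h - 4)*(h + 5)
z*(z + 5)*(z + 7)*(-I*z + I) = -I*z^4 - 11*I*z^3 - 23*I*z^2 + 35*I*z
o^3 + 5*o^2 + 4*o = o*(o + 1)*(o + 4)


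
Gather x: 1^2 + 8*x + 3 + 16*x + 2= 24*x + 6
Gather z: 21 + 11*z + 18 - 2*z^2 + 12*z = -2*z^2 + 23*z + 39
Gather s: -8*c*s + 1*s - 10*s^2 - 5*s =-10*s^2 + s*(-8*c - 4)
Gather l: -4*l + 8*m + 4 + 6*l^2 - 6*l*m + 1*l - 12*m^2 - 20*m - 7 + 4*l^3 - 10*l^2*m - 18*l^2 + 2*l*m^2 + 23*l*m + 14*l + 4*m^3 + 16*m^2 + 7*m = 4*l^3 + l^2*(-10*m - 12) + l*(2*m^2 + 17*m + 11) + 4*m^3 + 4*m^2 - 5*m - 3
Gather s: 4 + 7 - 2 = 9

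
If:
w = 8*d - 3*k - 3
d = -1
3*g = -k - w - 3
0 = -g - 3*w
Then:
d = -1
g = 6/25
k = -91/25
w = -2/25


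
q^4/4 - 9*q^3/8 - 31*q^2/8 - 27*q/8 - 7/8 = (q/4 + 1/4)*(q - 7)*(q + 1/2)*(q + 1)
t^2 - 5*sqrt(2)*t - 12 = (t - 6*sqrt(2))*(t + sqrt(2))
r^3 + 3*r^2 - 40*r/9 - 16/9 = (r - 4/3)*(r + 1/3)*(r + 4)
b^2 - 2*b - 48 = (b - 8)*(b + 6)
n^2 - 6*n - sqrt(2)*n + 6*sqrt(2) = (n - 6)*(n - sqrt(2))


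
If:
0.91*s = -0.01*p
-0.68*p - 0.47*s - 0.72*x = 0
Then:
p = -1.06692721055203*x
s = 0.0117244748412311*x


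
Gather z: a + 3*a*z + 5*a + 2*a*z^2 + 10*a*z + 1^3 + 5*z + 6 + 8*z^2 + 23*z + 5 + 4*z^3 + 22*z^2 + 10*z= 6*a + 4*z^3 + z^2*(2*a + 30) + z*(13*a + 38) + 12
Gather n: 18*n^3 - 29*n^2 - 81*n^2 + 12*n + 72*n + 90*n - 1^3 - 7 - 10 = 18*n^3 - 110*n^2 + 174*n - 18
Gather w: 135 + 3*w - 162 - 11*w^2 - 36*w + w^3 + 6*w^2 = w^3 - 5*w^2 - 33*w - 27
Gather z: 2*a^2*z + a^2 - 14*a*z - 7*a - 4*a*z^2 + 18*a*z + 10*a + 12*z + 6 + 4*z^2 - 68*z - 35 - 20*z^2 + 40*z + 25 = a^2 + 3*a + z^2*(-4*a - 16) + z*(2*a^2 + 4*a - 16) - 4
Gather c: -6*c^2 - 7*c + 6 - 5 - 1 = -6*c^2 - 7*c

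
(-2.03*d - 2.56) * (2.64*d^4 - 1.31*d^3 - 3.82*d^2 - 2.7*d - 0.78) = -5.3592*d^5 - 4.0991*d^4 + 11.1082*d^3 + 15.2602*d^2 + 8.4954*d + 1.9968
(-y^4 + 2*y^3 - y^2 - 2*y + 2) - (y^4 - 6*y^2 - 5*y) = -2*y^4 + 2*y^3 + 5*y^2 + 3*y + 2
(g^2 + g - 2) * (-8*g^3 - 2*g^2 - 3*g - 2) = -8*g^5 - 10*g^4 + 11*g^3 - g^2 + 4*g + 4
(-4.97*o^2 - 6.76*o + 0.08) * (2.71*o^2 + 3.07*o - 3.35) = -13.4687*o^4 - 33.5775*o^3 - 3.8869*o^2 + 22.8916*o - 0.268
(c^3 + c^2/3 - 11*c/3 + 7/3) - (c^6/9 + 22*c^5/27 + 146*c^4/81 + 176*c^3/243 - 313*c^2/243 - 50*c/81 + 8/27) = -c^6/9 - 22*c^5/27 - 146*c^4/81 + 67*c^3/243 + 394*c^2/243 - 247*c/81 + 55/27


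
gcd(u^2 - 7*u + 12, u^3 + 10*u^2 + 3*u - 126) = u - 3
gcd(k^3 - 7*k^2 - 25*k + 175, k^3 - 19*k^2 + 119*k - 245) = k^2 - 12*k + 35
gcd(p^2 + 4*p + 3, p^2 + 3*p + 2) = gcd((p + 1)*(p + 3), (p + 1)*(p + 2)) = p + 1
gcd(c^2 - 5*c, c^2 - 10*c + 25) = c - 5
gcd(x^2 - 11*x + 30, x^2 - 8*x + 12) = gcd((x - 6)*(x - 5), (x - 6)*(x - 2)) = x - 6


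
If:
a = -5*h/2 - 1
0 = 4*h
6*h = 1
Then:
No Solution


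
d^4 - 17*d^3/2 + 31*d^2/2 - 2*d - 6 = (d - 6)*(d - 2)*(d - 1)*(d + 1/2)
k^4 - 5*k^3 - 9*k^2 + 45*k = k*(k - 5)*(k - 3)*(k + 3)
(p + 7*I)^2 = p^2 + 14*I*p - 49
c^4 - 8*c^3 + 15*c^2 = c^2*(c - 5)*(c - 3)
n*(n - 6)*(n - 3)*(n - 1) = n^4 - 10*n^3 + 27*n^2 - 18*n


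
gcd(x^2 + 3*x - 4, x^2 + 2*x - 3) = x - 1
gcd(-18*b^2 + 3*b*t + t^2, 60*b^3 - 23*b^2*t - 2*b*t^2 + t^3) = -3*b + t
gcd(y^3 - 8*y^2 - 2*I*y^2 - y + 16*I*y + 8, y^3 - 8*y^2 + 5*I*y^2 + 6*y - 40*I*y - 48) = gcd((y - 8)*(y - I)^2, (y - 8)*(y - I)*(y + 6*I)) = y^2 + y*(-8 - I) + 8*I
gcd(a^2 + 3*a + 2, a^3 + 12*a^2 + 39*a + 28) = a + 1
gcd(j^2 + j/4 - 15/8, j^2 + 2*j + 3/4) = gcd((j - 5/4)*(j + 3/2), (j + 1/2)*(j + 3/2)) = j + 3/2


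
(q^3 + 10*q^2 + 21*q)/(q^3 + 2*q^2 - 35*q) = (q + 3)/(q - 5)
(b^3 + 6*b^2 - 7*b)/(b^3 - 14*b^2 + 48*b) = (b^2 + 6*b - 7)/(b^2 - 14*b + 48)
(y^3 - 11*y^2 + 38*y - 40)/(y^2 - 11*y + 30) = (y^2 - 6*y + 8)/(y - 6)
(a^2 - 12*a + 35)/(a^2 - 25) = (a - 7)/(a + 5)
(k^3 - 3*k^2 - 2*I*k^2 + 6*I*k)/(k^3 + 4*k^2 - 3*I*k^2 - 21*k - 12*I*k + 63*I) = k*(k - 2*I)/(k^2 + k*(7 - 3*I) - 21*I)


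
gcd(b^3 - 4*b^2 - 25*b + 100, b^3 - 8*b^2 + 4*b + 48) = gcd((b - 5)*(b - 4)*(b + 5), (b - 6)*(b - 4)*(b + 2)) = b - 4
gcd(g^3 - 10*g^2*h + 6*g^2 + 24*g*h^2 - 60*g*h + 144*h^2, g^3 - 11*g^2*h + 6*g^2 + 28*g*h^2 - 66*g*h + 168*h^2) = g^2 - 4*g*h + 6*g - 24*h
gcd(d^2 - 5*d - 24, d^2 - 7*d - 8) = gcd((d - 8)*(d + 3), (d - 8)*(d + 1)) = d - 8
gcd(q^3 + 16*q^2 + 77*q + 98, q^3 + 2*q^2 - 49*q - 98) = q^2 + 9*q + 14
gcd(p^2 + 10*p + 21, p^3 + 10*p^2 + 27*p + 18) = p + 3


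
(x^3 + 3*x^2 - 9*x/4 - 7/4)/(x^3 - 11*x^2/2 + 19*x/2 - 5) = (4*x^2 + 16*x + 7)/(2*(2*x^2 - 9*x + 10))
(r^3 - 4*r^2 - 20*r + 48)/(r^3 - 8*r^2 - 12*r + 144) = (r - 2)/(r - 6)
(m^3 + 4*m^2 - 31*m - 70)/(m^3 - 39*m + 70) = (m + 2)/(m - 2)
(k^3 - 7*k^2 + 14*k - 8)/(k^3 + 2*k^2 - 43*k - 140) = (k^3 - 7*k^2 + 14*k - 8)/(k^3 + 2*k^2 - 43*k - 140)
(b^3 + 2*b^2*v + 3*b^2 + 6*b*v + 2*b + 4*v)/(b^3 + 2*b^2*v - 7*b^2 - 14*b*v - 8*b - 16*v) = (b + 2)/(b - 8)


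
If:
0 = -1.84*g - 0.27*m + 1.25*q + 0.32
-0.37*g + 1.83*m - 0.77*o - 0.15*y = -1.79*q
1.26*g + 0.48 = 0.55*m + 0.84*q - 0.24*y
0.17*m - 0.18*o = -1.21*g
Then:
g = 0.118291169117818*y + 0.334245278244139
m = 0.331923614100474*y + 0.960983059368235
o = 1.10866293905356*y + 3.15446614871116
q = 0.24582010158713*y + 0.443581390398912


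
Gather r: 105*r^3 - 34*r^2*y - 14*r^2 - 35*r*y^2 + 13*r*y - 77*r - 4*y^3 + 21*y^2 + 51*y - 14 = 105*r^3 + r^2*(-34*y - 14) + r*(-35*y^2 + 13*y - 77) - 4*y^3 + 21*y^2 + 51*y - 14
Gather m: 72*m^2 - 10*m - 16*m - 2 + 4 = 72*m^2 - 26*m + 2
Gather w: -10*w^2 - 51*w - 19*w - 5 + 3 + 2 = -10*w^2 - 70*w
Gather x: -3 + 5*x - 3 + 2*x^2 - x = 2*x^2 + 4*x - 6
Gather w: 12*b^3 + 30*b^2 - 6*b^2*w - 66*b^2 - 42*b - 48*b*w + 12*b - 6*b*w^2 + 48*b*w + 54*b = 12*b^3 - 6*b^2*w - 36*b^2 - 6*b*w^2 + 24*b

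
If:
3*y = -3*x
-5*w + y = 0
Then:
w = y/5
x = -y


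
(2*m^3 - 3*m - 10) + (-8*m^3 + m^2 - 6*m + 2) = -6*m^3 + m^2 - 9*m - 8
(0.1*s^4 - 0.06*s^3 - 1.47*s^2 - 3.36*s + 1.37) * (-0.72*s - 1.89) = -0.072*s^5 - 0.1458*s^4 + 1.1718*s^3 + 5.1975*s^2 + 5.364*s - 2.5893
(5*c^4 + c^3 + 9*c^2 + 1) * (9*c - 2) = 45*c^5 - c^4 + 79*c^3 - 18*c^2 + 9*c - 2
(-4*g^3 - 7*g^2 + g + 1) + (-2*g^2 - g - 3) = -4*g^3 - 9*g^2 - 2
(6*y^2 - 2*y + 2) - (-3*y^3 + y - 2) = 3*y^3 + 6*y^2 - 3*y + 4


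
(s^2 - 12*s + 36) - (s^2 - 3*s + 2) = 34 - 9*s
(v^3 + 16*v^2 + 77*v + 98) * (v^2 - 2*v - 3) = v^5 + 14*v^4 + 42*v^3 - 104*v^2 - 427*v - 294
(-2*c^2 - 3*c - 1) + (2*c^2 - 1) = -3*c - 2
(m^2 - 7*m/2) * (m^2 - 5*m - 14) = m^4 - 17*m^3/2 + 7*m^2/2 + 49*m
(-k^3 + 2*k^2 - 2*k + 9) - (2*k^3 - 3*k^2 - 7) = -3*k^3 + 5*k^2 - 2*k + 16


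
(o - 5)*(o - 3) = o^2 - 8*o + 15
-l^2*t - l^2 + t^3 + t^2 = (-l + t)*(l + t)*(t + 1)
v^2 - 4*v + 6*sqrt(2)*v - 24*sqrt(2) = (v - 4)*(v + 6*sqrt(2))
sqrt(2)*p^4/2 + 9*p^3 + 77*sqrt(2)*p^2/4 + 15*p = p*(p + 5*sqrt(2)/2)*(p + 6*sqrt(2))*(sqrt(2)*p/2 + 1/2)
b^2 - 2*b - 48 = (b - 8)*(b + 6)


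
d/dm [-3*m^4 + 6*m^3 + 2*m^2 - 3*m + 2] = -12*m^3 + 18*m^2 + 4*m - 3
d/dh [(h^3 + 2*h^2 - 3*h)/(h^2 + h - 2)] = (h^2 + 4*h + 6)/(h^2 + 4*h + 4)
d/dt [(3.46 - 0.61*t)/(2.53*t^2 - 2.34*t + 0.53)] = (1.5433*t^2 - 17.5076*t + 7.7731)/(6.4009*t^4 - 11.8404*t^3 + 8.1574*t^2 - 2.4804*t + 0.2809)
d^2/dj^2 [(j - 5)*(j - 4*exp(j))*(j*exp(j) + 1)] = j^3*exp(j) - 16*j^2*exp(2*j) + j^2*exp(j) + 48*j*exp(2*j) - 18*j*exp(j) + 72*exp(2*j) + 2*exp(j) + 2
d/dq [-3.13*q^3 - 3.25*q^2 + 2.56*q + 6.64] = -9.39*q^2 - 6.5*q + 2.56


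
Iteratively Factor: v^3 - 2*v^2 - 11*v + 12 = (v - 1)*(v^2 - v - 12) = (v - 4)*(v - 1)*(v + 3)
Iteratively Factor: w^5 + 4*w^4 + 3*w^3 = (w)*(w^4 + 4*w^3 + 3*w^2) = w^2*(w^3 + 4*w^2 + 3*w) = w^2*(w + 3)*(w^2 + w) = w^3*(w + 3)*(w + 1)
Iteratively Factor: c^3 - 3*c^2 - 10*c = (c - 5)*(c^2 + 2*c) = c*(c - 5)*(c + 2)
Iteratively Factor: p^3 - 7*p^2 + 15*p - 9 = (p - 3)*(p^2 - 4*p + 3) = (p - 3)^2*(p - 1)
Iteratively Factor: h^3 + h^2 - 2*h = (h + 2)*(h^2 - h) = (h - 1)*(h + 2)*(h)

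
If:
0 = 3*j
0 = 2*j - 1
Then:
No Solution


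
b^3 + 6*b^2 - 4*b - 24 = (b - 2)*(b + 2)*(b + 6)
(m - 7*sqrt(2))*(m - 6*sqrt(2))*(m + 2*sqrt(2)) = m^3 - 11*sqrt(2)*m^2 + 32*m + 168*sqrt(2)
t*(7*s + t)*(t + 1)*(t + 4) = 7*s*t^3 + 35*s*t^2 + 28*s*t + t^4 + 5*t^3 + 4*t^2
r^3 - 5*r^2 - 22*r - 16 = (r - 8)*(r + 1)*(r + 2)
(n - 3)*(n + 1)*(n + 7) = n^3 + 5*n^2 - 17*n - 21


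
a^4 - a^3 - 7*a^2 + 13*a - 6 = (a - 2)*(a - 1)^2*(a + 3)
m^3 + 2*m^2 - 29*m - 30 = (m - 5)*(m + 1)*(m + 6)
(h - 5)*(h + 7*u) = h^2 + 7*h*u - 5*h - 35*u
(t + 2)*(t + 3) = t^2 + 5*t + 6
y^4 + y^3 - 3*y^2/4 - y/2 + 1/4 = (y - 1/2)^2*(y + 1)^2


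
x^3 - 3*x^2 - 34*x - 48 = (x - 8)*(x + 2)*(x + 3)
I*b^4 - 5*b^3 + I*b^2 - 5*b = b*(b + I)*(b + 5*I)*(I*b + 1)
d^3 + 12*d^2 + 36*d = d*(d + 6)^2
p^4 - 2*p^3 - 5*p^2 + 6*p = p*(p - 3)*(p - 1)*(p + 2)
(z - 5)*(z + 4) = z^2 - z - 20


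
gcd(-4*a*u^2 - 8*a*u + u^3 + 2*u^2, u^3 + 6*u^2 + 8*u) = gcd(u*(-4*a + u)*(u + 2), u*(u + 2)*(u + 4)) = u^2 + 2*u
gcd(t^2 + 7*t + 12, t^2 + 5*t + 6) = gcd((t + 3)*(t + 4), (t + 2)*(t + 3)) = t + 3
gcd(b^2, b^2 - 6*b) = b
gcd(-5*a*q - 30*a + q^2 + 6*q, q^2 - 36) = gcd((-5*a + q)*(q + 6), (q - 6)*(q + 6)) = q + 6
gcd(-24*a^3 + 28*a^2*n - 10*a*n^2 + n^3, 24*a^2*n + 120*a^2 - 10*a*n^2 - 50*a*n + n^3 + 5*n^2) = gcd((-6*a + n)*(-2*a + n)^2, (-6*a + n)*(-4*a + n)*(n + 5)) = 6*a - n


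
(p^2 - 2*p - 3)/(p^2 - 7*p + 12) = (p + 1)/(p - 4)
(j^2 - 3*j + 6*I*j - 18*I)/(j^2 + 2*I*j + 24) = (j - 3)/(j - 4*I)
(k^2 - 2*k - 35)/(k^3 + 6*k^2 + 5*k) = (k - 7)/(k*(k + 1))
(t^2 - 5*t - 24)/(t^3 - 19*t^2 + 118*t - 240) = (t + 3)/(t^2 - 11*t + 30)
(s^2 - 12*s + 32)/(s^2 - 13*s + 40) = (s - 4)/(s - 5)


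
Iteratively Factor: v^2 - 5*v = (v - 5)*(v)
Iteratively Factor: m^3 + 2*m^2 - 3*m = (m + 3)*(m^2 - m) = m*(m + 3)*(m - 1)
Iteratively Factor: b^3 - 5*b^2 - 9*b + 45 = (b - 5)*(b^2 - 9) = (b - 5)*(b - 3)*(b + 3)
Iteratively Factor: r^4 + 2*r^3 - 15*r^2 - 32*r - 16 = (r + 1)*(r^3 + r^2 - 16*r - 16) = (r - 4)*(r + 1)*(r^2 + 5*r + 4) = (r - 4)*(r + 1)*(r + 4)*(r + 1)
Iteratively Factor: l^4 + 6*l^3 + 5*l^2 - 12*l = (l + 3)*(l^3 + 3*l^2 - 4*l) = l*(l + 3)*(l^2 + 3*l - 4) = l*(l + 3)*(l + 4)*(l - 1)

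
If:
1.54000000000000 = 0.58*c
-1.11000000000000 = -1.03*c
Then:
No Solution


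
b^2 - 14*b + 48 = (b - 8)*(b - 6)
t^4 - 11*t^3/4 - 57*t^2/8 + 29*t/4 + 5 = (t - 4)*(t - 5/4)*(t + 1/2)*(t + 2)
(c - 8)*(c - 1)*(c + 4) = c^3 - 5*c^2 - 28*c + 32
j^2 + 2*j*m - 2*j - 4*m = (j - 2)*(j + 2*m)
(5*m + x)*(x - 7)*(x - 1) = 5*m*x^2 - 40*m*x + 35*m + x^3 - 8*x^2 + 7*x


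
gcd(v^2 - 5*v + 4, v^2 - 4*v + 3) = v - 1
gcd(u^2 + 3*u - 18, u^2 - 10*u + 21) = u - 3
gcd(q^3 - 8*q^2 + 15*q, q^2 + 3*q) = q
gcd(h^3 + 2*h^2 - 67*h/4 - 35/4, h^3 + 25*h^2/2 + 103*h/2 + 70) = h + 5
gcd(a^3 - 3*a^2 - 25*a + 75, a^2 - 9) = a - 3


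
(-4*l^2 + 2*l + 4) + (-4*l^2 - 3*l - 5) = -8*l^2 - l - 1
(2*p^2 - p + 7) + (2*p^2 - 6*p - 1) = 4*p^2 - 7*p + 6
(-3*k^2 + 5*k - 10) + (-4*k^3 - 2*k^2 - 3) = -4*k^3 - 5*k^2 + 5*k - 13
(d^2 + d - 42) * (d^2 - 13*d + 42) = d^4 - 12*d^3 - 13*d^2 + 588*d - 1764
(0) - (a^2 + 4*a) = -a^2 - 4*a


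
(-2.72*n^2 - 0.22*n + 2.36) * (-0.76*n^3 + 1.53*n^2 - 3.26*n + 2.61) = 2.0672*n^5 - 3.9944*n^4 + 6.737*n^3 - 2.7712*n^2 - 8.2678*n + 6.1596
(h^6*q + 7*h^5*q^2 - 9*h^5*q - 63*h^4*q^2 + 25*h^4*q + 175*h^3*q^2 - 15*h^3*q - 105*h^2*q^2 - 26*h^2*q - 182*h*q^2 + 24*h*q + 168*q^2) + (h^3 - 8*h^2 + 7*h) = h^6*q + 7*h^5*q^2 - 9*h^5*q - 63*h^4*q^2 + 25*h^4*q + 175*h^3*q^2 - 15*h^3*q + h^3 - 105*h^2*q^2 - 26*h^2*q - 8*h^2 - 182*h*q^2 + 24*h*q + 7*h + 168*q^2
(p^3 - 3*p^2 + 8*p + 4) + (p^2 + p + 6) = p^3 - 2*p^2 + 9*p + 10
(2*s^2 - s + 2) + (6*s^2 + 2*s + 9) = 8*s^2 + s + 11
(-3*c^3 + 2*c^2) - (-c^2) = -3*c^3 + 3*c^2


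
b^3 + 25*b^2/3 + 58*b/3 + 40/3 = (b + 4/3)*(b + 2)*(b + 5)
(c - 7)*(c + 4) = c^2 - 3*c - 28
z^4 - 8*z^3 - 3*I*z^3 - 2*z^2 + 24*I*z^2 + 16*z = z*(z - 8)*(z - 2*I)*(z - I)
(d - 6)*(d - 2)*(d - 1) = d^3 - 9*d^2 + 20*d - 12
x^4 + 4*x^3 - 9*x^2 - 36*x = x*(x - 3)*(x + 3)*(x + 4)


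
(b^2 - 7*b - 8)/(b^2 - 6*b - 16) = (b + 1)/(b + 2)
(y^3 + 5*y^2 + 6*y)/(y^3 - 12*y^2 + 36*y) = (y^2 + 5*y + 6)/(y^2 - 12*y + 36)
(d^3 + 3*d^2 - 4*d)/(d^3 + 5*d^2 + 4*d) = (d - 1)/(d + 1)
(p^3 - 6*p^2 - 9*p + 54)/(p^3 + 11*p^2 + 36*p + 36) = (p^2 - 9*p + 18)/(p^2 + 8*p + 12)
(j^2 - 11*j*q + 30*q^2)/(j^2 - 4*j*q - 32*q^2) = (-j^2 + 11*j*q - 30*q^2)/(-j^2 + 4*j*q + 32*q^2)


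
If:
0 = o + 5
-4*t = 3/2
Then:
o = -5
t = -3/8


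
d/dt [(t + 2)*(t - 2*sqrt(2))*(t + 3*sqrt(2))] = 3*t^2 + 2*sqrt(2)*t + 4*t - 12 + 2*sqrt(2)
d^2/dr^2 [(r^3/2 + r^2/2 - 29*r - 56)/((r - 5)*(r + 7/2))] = 42*(-7*r^3 - 39*r^2 - 309*r - 73)/(8*r^6 - 36*r^5 - 366*r^4 + 1233*r^3 + 6405*r^2 - 11025*r - 42875)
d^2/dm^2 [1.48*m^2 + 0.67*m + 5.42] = 2.96000000000000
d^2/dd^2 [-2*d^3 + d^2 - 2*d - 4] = 2 - 12*d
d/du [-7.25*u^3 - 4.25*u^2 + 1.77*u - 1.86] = -21.75*u^2 - 8.5*u + 1.77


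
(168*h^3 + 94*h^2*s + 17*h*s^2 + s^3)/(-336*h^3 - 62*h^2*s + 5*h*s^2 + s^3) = (4*h + s)/(-8*h + s)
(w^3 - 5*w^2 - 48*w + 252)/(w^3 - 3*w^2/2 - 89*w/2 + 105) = 2*(w - 6)/(2*w - 5)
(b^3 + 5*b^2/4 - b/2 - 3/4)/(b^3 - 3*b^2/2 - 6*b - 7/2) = (4*b - 3)/(2*(2*b - 7))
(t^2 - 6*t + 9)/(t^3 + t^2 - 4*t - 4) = (t^2 - 6*t + 9)/(t^3 + t^2 - 4*t - 4)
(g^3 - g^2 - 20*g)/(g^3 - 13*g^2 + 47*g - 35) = g*(g + 4)/(g^2 - 8*g + 7)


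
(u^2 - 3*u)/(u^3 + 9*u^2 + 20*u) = (u - 3)/(u^2 + 9*u + 20)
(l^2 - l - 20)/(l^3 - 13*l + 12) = (l - 5)/(l^2 - 4*l + 3)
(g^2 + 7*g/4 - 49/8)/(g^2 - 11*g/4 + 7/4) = (g + 7/2)/(g - 1)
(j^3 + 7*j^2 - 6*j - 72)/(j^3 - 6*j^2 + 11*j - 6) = (j^2 + 10*j + 24)/(j^2 - 3*j + 2)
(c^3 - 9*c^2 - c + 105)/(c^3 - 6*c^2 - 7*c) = (c^2 - 2*c - 15)/(c*(c + 1))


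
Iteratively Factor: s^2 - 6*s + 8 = (s - 2)*(s - 4)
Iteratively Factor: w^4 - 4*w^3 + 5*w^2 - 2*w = (w - 1)*(w^3 - 3*w^2 + 2*w) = w*(w - 1)*(w^2 - 3*w + 2) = w*(w - 2)*(w - 1)*(w - 1)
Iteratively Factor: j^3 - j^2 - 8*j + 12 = (j - 2)*(j^2 + j - 6) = (j - 2)^2*(j + 3)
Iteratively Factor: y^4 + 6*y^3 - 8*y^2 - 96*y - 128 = (y + 2)*(y^3 + 4*y^2 - 16*y - 64) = (y + 2)*(y + 4)*(y^2 - 16) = (y - 4)*(y + 2)*(y + 4)*(y + 4)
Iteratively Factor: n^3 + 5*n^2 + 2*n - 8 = (n - 1)*(n^2 + 6*n + 8) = (n - 1)*(n + 2)*(n + 4)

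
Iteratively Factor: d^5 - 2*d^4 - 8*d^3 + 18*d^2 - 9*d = (d - 3)*(d^4 + d^3 - 5*d^2 + 3*d) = d*(d - 3)*(d^3 + d^2 - 5*d + 3) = d*(d - 3)*(d + 3)*(d^2 - 2*d + 1) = d*(d - 3)*(d - 1)*(d + 3)*(d - 1)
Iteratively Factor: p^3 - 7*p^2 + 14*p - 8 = (p - 1)*(p^2 - 6*p + 8) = (p - 2)*(p - 1)*(p - 4)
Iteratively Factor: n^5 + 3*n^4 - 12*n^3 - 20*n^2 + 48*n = (n)*(n^4 + 3*n^3 - 12*n^2 - 20*n + 48) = n*(n - 2)*(n^3 + 5*n^2 - 2*n - 24) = n*(n - 2)*(n + 4)*(n^2 + n - 6) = n*(n - 2)*(n + 3)*(n + 4)*(n - 2)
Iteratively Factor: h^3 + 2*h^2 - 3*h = (h + 3)*(h^2 - h) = h*(h + 3)*(h - 1)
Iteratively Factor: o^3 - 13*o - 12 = (o - 4)*(o^2 + 4*o + 3) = (o - 4)*(o + 3)*(o + 1)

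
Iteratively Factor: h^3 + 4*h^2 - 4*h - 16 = (h + 2)*(h^2 + 2*h - 8) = (h + 2)*(h + 4)*(h - 2)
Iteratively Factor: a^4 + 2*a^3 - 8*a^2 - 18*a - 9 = (a + 3)*(a^3 - a^2 - 5*a - 3) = (a + 1)*(a + 3)*(a^2 - 2*a - 3) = (a + 1)^2*(a + 3)*(a - 3)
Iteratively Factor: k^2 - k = (k)*(k - 1)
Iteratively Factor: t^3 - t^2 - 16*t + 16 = (t - 4)*(t^2 + 3*t - 4) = (t - 4)*(t + 4)*(t - 1)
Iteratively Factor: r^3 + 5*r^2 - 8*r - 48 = (r - 3)*(r^2 + 8*r + 16) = (r - 3)*(r + 4)*(r + 4)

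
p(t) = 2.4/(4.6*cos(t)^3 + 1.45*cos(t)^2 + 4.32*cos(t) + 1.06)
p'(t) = 2.4*(13.8*sin(t)*cos(t)^2 + 2.9*sin(t)*cos(t) + 4.32*sin(t))/(4.6*cos(t)^3 + 1.45*cos(t)^2 + 4.32*cos(t) + 1.06)^2 = (33.12*cos(t)^2 + 6.96*cos(t) + 10.368)*sin(t)/(4.6*cos(t)^3 + 1.45*cos(t)^2 + 4.32*cos(t) + 1.06)^2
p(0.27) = 0.22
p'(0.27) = 0.11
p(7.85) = 2.23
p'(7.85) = 8.96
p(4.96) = 1.06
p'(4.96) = -2.64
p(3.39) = -0.40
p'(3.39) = -0.24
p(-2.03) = -2.47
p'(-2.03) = -13.13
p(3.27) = -0.38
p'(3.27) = -0.12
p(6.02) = 0.22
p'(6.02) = -0.11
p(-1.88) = -9.60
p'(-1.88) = -172.59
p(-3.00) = -0.38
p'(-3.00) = -0.13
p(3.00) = -0.38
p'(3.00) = 0.13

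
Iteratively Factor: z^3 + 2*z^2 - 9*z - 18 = (z + 3)*(z^2 - z - 6) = (z + 2)*(z + 3)*(z - 3)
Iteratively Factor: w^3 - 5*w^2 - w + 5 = (w - 1)*(w^2 - 4*w - 5) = (w - 5)*(w - 1)*(w + 1)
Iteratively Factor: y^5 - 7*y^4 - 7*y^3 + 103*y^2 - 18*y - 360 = (y - 4)*(y^4 - 3*y^3 - 19*y^2 + 27*y + 90) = (y - 4)*(y + 3)*(y^3 - 6*y^2 - y + 30) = (y - 5)*(y - 4)*(y + 3)*(y^2 - y - 6) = (y - 5)*(y - 4)*(y - 3)*(y + 3)*(y + 2)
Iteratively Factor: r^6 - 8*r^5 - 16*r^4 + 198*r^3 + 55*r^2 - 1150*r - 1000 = (r - 5)*(r^5 - 3*r^4 - 31*r^3 + 43*r^2 + 270*r + 200) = (r - 5)^2*(r^4 + 2*r^3 - 21*r^2 - 62*r - 40) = (r - 5)^2*(r + 4)*(r^3 - 2*r^2 - 13*r - 10) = (r - 5)^2*(r + 1)*(r + 4)*(r^2 - 3*r - 10) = (r - 5)^3*(r + 1)*(r + 4)*(r + 2)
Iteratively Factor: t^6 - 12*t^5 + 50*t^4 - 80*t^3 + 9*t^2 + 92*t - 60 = (t - 1)*(t^5 - 11*t^4 + 39*t^3 - 41*t^2 - 32*t + 60) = (t - 3)*(t - 1)*(t^4 - 8*t^3 + 15*t^2 + 4*t - 20) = (t - 3)*(t - 2)*(t - 1)*(t^3 - 6*t^2 + 3*t + 10) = (t - 3)*(t - 2)*(t - 1)*(t + 1)*(t^2 - 7*t + 10) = (t - 3)*(t - 2)^2*(t - 1)*(t + 1)*(t - 5)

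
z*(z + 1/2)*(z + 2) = z^3 + 5*z^2/2 + z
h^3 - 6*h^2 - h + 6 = (h - 6)*(h - 1)*(h + 1)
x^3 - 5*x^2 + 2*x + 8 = (x - 4)*(x - 2)*(x + 1)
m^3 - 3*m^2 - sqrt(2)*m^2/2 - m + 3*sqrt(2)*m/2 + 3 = (m - 3)*(m - sqrt(2))*(m + sqrt(2)/2)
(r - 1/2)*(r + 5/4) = r^2 + 3*r/4 - 5/8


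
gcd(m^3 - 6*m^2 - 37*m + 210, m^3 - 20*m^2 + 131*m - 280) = m^2 - 12*m + 35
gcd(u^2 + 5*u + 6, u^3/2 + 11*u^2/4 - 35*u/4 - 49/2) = u + 2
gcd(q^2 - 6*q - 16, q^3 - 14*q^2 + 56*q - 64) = q - 8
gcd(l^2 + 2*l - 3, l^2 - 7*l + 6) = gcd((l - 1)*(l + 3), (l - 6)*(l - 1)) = l - 1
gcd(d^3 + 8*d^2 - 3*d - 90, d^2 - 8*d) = 1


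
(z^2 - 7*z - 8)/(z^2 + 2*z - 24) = (z^2 - 7*z - 8)/(z^2 + 2*z - 24)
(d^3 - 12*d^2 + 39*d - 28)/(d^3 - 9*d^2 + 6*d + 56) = (d - 1)/(d + 2)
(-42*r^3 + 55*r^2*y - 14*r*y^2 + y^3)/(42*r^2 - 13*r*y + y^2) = -r + y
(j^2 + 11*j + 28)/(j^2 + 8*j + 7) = (j + 4)/(j + 1)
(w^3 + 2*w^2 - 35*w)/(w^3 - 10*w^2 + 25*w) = (w + 7)/(w - 5)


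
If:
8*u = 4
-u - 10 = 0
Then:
No Solution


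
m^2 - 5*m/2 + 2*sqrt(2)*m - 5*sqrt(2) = (m - 5/2)*(m + 2*sqrt(2))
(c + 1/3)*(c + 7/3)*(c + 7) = c^3 + 29*c^2/3 + 175*c/9 + 49/9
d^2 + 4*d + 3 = (d + 1)*(d + 3)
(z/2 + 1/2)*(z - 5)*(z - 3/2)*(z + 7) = z^4/2 + 3*z^3/4 - 75*z^2/4 + 29*z/4 + 105/4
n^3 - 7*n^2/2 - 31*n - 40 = (n - 8)*(n + 2)*(n + 5/2)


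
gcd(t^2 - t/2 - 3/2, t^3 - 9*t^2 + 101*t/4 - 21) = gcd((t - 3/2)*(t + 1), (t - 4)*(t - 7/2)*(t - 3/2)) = t - 3/2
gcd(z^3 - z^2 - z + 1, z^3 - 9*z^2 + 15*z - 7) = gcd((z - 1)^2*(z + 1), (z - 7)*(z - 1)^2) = z^2 - 2*z + 1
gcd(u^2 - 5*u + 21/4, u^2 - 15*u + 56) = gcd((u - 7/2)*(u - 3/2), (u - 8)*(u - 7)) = 1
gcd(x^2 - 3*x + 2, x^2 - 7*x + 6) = x - 1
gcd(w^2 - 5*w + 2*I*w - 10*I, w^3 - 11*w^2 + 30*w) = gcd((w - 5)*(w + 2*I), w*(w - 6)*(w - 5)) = w - 5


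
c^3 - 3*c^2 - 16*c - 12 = (c - 6)*(c + 1)*(c + 2)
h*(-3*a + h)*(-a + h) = 3*a^2*h - 4*a*h^2 + h^3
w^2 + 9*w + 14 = (w + 2)*(w + 7)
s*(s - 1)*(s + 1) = s^3 - s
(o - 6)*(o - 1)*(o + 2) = o^3 - 5*o^2 - 8*o + 12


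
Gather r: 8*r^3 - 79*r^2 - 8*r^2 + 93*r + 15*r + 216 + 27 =8*r^3 - 87*r^2 + 108*r + 243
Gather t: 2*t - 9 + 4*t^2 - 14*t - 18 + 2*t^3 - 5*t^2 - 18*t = 2*t^3 - t^2 - 30*t - 27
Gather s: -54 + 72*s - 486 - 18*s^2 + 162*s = -18*s^2 + 234*s - 540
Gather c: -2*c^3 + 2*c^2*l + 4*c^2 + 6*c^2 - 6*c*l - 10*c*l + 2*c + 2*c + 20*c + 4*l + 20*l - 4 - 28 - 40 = -2*c^3 + c^2*(2*l + 10) + c*(24 - 16*l) + 24*l - 72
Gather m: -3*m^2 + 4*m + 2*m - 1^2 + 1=-3*m^2 + 6*m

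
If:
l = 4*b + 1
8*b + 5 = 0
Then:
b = -5/8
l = -3/2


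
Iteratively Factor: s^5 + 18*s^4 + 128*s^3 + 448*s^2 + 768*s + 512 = (s + 4)*(s^4 + 14*s^3 + 72*s^2 + 160*s + 128) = (s + 4)^2*(s^3 + 10*s^2 + 32*s + 32) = (s + 4)^3*(s^2 + 6*s + 8) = (s + 2)*(s + 4)^3*(s + 4)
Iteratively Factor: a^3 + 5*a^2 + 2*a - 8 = (a - 1)*(a^2 + 6*a + 8) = (a - 1)*(a + 2)*(a + 4)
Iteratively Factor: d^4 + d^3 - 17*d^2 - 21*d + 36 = (d - 4)*(d^3 + 5*d^2 + 3*d - 9) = (d - 4)*(d + 3)*(d^2 + 2*d - 3) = (d - 4)*(d + 3)^2*(d - 1)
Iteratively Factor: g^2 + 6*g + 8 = (g + 4)*(g + 2)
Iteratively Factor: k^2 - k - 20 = (k + 4)*(k - 5)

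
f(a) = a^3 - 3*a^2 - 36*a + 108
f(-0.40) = 121.86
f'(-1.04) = -26.52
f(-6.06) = -6.56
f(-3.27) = 158.68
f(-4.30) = 127.82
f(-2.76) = 163.48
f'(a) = 3*a^2 - 6*a - 36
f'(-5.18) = 75.58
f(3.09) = -2.38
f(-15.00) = -3402.00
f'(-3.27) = 15.70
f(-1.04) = 141.07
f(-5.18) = 74.99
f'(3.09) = -25.90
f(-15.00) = -3402.00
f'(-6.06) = 110.53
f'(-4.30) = 45.27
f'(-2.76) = 3.41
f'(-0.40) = -33.12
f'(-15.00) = 729.00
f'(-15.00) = 729.00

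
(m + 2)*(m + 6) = m^2 + 8*m + 12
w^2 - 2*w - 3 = (w - 3)*(w + 1)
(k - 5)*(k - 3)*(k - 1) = k^3 - 9*k^2 + 23*k - 15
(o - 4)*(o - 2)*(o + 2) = o^3 - 4*o^2 - 4*o + 16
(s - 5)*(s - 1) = s^2 - 6*s + 5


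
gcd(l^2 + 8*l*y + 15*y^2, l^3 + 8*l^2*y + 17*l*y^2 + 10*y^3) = l + 5*y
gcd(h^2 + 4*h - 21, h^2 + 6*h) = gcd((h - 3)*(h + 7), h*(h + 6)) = 1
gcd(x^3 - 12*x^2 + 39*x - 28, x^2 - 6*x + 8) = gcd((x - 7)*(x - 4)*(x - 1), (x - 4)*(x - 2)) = x - 4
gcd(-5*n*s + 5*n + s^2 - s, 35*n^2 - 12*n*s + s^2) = -5*n + s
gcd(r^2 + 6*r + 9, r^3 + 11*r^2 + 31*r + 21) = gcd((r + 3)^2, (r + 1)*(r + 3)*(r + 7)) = r + 3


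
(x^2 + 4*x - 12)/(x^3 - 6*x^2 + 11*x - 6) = (x + 6)/(x^2 - 4*x + 3)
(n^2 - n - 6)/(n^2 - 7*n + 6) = (n^2 - n - 6)/(n^2 - 7*n + 6)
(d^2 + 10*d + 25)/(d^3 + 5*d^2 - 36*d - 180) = (d + 5)/(d^2 - 36)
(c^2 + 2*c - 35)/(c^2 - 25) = (c + 7)/(c + 5)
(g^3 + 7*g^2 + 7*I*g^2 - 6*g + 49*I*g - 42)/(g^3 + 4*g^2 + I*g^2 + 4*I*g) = (g^2 + g*(7 + 6*I) + 42*I)/(g*(g + 4))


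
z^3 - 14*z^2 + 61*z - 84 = (z - 7)*(z - 4)*(z - 3)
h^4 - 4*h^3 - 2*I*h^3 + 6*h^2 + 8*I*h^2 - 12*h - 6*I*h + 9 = (h - 3)*(h - 1)*(h - 3*I)*(h + I)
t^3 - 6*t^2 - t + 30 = (t - 5)*(t - 3)*(t + 2)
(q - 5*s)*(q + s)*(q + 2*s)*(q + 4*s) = q^4 + 2*q^3*s - 21*q^2*s^2 - 62*q*s^3 - 40*s^4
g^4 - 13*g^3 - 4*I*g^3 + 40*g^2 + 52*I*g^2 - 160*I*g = g*(g - 8)*(g - 5)*(g - 4*I)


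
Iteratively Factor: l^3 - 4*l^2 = (l - 4)*(l^2) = l*(l - 4)*(l)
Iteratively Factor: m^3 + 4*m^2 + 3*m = (m + 3)*(m^2 + m) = m*(m + 3)*(m + 1)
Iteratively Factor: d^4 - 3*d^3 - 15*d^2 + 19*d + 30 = (d + 3)*(d^3 - 6*d^2 + 3*d + 10) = (d - 2)*(d + 3)*(d^2 - 4*d - 5) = (d - 2)*(d + 1)*(d + 3)*(d - 5)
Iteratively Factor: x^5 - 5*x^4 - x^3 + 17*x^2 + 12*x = (x + 1)*(x^4 - 6*x^3 + 5*x^2 + 12*x) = x*(x + 1)*(x^3 - 6*x^2 + 5*x + 12) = x*(x - 3)*(x + 1)*(x^2 - 3*x - 4) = x*(x - 4)*(x - 3)*(x + 1)*(x + 1)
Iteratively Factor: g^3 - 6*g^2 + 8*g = (g - 4)*(g^2 - 2*g) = g*(g - 4)*(g - 2)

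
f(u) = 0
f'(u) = 0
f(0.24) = 0.00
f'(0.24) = 0.00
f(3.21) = 0.00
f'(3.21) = 0.00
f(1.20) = 0.00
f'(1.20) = 0.00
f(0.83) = 0.00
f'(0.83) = 0.00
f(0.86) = 0.00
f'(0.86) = 0.00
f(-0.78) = 0.00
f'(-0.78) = 0.00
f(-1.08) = 0.00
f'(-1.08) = 0.00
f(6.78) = 0.00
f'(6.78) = 0.00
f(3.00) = 0.00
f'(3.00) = 0.00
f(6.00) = 0.00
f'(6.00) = 0.00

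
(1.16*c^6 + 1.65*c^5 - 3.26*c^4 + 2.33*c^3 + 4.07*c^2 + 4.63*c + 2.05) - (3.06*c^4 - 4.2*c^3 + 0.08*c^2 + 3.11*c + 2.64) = 1.16*c^6 + 1.65*c^5 - 6.32*c^4 + 6.53*c^3 + 3.99*c^2 + 1.52*c - 0.59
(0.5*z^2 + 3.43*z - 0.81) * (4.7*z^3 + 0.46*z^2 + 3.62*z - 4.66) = 2.35*z^5 + 16.351*z^4 - 0.4192*z^3 + 9.714*z^2 - 18.916*z + 3.7746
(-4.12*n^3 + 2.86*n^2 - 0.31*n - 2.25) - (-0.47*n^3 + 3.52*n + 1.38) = -3.65*n^3 + 2.86*n^2 - 3.83*n - 3.63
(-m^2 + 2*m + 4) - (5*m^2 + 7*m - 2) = -6*m^2 - 5*m + 6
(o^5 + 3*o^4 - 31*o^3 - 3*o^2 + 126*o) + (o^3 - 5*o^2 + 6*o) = o^5 + 3*o^4 - 30*o^3 - 8*o^2 + 132*o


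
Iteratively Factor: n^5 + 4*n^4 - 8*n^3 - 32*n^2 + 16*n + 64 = (n - 2)*(n^4 + 6*n^3 + 4*n^2 - 24*n - 32) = (n - 2)*(n + 4)*(n^3 + 2*n^2 - 4*n - 8) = (n - 2)^2*(n + 4)*(n^2 + 4*n + 4) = (n - 2)^2*(n + 2)*(n + 4)*(n + 2)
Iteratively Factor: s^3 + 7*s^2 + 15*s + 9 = (s + 1)*(s^2 + 6*s + 9) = (s + 1)*(s + 3)*(s + 3)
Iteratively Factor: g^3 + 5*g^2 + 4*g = (g)*(g^2 + 5*g + 4) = g*(g + 4)*(g + 1)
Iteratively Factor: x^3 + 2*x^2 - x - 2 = (x - 1)*(x^2 + 3*x + 2) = (x - 1)*(x + 1)*(x + 2)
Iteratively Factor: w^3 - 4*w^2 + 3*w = (w)*(w^2 - 4*w + 3) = w*(w - 3)*(w - 1)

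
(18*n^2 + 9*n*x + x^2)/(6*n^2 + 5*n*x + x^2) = (6*n + x)/(2*n + x)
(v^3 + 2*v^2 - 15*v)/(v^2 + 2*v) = (v^2 + 2*v - 15)/(v + 2)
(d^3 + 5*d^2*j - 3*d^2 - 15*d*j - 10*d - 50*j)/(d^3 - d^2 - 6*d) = (d^2 + 5*d*j - 5*d - 25*j)/(d*(d - 3))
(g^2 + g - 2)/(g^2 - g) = (g + 2)/g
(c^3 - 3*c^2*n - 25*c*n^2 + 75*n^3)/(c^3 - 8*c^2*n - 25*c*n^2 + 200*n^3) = (c - 3*n)/(c - 8*n)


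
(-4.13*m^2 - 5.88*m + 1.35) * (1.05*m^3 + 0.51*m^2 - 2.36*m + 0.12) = -4.3365*m^5 - 8.2803*m^4 + 8.1655*m^3 + 14.0697*m^2 - 3.8916*m + 0.162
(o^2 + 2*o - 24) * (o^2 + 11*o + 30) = o^4 + 13*o^3 + 28*o^2 - 204*o - 720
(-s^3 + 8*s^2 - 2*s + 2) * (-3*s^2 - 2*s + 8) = 3*s^5 - 22*s^4 - 18*s^3 + 62*s^2 - 20*s + 16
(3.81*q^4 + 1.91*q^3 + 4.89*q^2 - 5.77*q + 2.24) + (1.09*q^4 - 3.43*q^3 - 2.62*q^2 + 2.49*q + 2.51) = 4.9*q^4 - 1.52*q^3 + 2.27*q^2 - 3.28*q + 4.75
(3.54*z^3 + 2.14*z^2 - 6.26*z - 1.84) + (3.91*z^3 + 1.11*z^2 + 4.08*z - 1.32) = 7.45*z^3 + 3.25*z^2 - 2.18*z - 3.16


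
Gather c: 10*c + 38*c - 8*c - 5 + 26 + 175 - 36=40*c + 160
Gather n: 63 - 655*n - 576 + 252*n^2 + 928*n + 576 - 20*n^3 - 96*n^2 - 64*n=-20*n^3 + 156*n^2 + 209*n + 63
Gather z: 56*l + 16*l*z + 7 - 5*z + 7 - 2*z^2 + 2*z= 56*l - 2*z^2 + z*(16*l - 3) + 14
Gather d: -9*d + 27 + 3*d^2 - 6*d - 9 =3*d^2 - 15*d + 18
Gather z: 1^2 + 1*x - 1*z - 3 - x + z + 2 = 0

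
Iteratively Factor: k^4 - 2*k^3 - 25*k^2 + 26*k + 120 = (k + 2)*(k^3 - 4*k^2 - 17*k + 60) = (k - 3)*(k + 2)*(k^2 - k - 20) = (k - 3)*(k + 2)*(k + 4)*(k - 5)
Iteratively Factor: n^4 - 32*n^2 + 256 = (n - 4)*(n^3 + 4*n^2 - 16*n - 64) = (n - 4)^2*(n^2 + 8*n + 16) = (n - 4)^2*(n + 4)*(n + 4)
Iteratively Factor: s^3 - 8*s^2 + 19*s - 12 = (s - 3)*(s^2 - 5*s + 4) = (s - 4)*(s - 3)*(s - 1)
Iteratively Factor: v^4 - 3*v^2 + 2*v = (v - 1)*(v^3 + v^2 - 2*v) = (v - 1)^2*(v^2 + 2*v) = v*(v - 1)^2*(v + 2)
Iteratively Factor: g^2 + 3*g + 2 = (g + 1)*(g + 2)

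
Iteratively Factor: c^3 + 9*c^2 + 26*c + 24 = (c + 4)*(c^2 + 5*c + 6) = (c + 3)*(c + 4)*(c + 2)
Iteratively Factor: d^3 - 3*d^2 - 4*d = (d - 4)*(d^2 + d) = (d - 4)*(d + 1)*(d)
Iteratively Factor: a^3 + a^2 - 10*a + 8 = (a + 4)*(a^2 - 3*a + 2) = (a - 1)*(a + 4)*(a - 2)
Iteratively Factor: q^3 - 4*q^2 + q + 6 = (q - 2)*(q^2 - 2*q - 3) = (q - 2)*(q + 1)*(q - 3)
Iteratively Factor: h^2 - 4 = (h + 2)*(h - 2)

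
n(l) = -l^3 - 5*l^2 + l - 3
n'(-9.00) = -152.00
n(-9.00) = 312.00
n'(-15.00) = -524.00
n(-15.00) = 2232.00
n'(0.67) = -7.05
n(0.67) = -4.88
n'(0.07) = 0.29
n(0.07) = -2.95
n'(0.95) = -11.21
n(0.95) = -7.42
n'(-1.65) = 9.33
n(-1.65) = -13.77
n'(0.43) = -3.85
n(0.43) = -3.57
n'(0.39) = -3.36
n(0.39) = -3.43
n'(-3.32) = 1.13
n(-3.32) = -24.84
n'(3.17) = -60.85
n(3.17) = -81.93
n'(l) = -3*l^2 - 10*l + 1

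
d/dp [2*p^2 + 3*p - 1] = 4*p + 3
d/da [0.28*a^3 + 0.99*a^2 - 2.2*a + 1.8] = 0.84*a^2 + 1.98*a - 2.2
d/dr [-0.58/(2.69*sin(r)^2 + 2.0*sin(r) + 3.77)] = (3.1204*sin(r) + 1.16)*cos(r)/(2.69*sin(r)^2 + 2.0*sin(r) + 3.77)^2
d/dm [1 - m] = -1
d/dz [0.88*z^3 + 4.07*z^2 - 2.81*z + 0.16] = 2.64*z^2 + 8.14*z - 2.81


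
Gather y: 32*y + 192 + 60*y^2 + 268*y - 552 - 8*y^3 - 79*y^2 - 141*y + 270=-8*y^3 - 19*y^2 + 159*y - 90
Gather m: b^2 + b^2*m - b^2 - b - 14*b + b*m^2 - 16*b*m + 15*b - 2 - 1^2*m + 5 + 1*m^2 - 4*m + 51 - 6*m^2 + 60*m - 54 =m^2*(b - 5) + m*(b^2 - 16*b + 55)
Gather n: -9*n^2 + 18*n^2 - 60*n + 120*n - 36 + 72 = 9*n^2 + 60*n + 36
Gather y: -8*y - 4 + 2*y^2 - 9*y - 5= 2*y^2 - 17*y - 9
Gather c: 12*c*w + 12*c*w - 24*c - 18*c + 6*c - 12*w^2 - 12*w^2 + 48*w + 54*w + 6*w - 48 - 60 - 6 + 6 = c*(24*w - 36) - 24*w^2 + 108*w - 108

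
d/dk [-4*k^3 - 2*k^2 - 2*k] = -12*k^2 - 4*k - 2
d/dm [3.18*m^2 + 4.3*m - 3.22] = 6.36*m + 4.3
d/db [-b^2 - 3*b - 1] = -2*b - 3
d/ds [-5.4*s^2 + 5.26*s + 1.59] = 5.26 - 10.8*s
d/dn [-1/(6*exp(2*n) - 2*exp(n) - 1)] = (12*exp(n) - 2)*exp(n)/(-6*exp(2*n) + 2*exp(n) + 1)^2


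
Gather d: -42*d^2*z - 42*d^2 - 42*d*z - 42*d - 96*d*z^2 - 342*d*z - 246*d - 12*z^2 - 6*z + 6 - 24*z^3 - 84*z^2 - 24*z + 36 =d^2*(-42*z - 42) + d*(-96*z^2 - 384*z - 288) - 24*z^3 - 96*z^2 - 30*z + 42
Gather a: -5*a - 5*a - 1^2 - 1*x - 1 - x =-10*a - 2*x - 2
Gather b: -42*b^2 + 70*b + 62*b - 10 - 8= -42*b^2 + 132*b - 18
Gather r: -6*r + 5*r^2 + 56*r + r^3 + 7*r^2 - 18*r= r^3 + 12*r^2 + 32*r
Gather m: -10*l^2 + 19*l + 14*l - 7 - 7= -10*l^2 + 33*l - 14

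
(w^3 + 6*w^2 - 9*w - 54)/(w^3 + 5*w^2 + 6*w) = (w^2 + 3*w - 18)/(w*(w + 2))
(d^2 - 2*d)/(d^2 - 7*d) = (d - 2)/(d - 7)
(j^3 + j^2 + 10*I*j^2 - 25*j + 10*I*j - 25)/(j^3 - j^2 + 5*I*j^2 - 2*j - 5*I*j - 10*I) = (j + 5*I)/(j - 2)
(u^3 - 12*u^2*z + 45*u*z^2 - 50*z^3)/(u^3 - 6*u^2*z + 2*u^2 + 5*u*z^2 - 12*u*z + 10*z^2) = (-u^2 + 7*u*z - 10*z^2)/(-u^2 + u*z - 2*u + 2*z)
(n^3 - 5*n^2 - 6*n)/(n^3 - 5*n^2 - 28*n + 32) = n*(n^2 - 5*n - 6)/(n^3 - 5*n^2 - 28*n + 32)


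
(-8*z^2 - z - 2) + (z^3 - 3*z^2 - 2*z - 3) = z^3 - 11*z^2 - 3*z - 5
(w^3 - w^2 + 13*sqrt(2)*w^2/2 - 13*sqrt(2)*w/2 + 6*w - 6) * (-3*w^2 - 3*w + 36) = -3*w^5 - 39*sqrt(2)*w^4/2 + 21*w^3 - 36*w^2 + 507*sqrt(2)*w^2/2 - 234*sqrt(2)*w + 234*w - 216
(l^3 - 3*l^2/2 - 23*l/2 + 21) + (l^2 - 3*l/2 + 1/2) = l^3 - l^2/2 - 13*l + 43/2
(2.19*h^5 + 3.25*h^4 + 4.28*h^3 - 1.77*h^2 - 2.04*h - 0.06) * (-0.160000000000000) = -0.3504*h^5 - 0.52*h^4 - 0.6848*h^3 + 0.2832*h^2 + 0.3264*h + 0.0096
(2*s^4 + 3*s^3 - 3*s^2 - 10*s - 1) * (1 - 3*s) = -6*s^5 - 7*s^4 + 12*s^3 + 27*s^2 - 7*s - 1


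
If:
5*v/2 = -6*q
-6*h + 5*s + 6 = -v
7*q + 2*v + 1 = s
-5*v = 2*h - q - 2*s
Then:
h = 871/436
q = 25/218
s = 273/218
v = -30/109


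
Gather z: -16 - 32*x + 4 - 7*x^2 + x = -7*x^2 - 31*x - 12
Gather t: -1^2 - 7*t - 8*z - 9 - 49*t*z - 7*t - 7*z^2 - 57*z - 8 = t*(-49*z - 14) - 7*z^2 - 65*z - 18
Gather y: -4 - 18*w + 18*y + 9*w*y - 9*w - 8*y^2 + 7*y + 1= -27*w - 8*y^2 + y*(9*w + 25) - 3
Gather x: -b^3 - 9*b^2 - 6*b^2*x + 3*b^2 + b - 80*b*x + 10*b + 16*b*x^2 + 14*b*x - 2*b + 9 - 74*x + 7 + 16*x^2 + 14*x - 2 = -b^3 - 6*b^2 + 9*b + x^2*(16*b + 16) + x*(-6*b^2 - 66*b - 60) + 14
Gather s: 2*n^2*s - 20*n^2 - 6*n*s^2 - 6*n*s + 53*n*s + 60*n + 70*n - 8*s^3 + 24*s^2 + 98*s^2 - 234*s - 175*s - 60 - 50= -20*n^2 + 130*n - 8*s^3 + s^2*(122 - 6*n) + s*(2*n^2 + 47*n - 409) - 110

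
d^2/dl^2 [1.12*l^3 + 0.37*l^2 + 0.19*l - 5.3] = 6.72*l + 0.74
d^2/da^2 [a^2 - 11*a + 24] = 2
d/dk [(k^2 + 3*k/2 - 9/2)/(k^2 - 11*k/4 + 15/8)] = -68/(16*k^2 - 40*k + 25)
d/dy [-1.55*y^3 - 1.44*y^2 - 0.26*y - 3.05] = -4.65*y^2 - 2.88*y - 0.26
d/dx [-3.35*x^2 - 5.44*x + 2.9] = -6.7*x - 5.44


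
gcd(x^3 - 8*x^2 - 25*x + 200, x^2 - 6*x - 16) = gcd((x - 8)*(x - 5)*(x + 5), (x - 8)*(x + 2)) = x - 8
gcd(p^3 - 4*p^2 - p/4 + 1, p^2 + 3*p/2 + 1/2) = p + 1/2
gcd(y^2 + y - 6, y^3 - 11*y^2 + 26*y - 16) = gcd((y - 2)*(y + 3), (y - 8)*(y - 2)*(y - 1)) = y - 2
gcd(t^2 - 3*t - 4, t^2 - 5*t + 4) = t - 4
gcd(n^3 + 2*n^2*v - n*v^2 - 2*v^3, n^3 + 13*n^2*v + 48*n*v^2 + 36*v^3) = n + v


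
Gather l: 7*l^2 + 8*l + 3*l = 7*l^2 + 11*l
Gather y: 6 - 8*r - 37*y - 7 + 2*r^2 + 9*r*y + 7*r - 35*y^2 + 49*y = 2*r^2 - r - 35*y^2 + y*(9*r + 12) - 1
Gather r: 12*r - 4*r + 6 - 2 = 8*r + 4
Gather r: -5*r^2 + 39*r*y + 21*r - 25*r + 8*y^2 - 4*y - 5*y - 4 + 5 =-5*r^2 + r*(39*y - 4) + 8*y^2 - 9*y + 1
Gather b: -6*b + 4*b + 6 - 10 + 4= -2*b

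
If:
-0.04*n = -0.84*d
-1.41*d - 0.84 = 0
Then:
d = -0.60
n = -12.51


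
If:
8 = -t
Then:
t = -8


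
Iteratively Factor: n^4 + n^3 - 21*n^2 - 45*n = (n - 5)*(n^3 + 6*n^2 + 9*n) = (n - 5)*(n + 3)*(n^2 + 3*n) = (n - 5)*(n + 3)^2*(n)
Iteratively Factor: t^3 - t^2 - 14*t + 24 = (t + 4)*(t^2 - 5*t + 6) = (t - 2)*(t + 4)*(t - 3)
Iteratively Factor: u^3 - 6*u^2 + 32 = (u + 2)*(u^2 - 8*u + 16) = (u - 4)*(u + 2)*(u - 4)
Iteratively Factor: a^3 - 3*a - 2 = (a + 1)*(a^2 - a - 2) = (a - 2)*(a + 1)*(a + 1)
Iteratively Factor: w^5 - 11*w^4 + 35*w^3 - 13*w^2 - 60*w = (w - 4)*(w^4 - 7*w^3 + 7*w^2 + 15*w) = (w - 5)*(w - 4)*(w^3 - 2*w^2 - 3*w) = w*(w - 5)*(w - 4)*(w^2 - 2*w - 3) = w*(w - 5)*(w - 4)*(w + 1)*(w - 3)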